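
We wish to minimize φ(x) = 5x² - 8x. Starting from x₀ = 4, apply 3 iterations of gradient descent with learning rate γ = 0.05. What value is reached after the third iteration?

1.2

φ′(x) = 10x - 8
Step 1: φ′(4) = 32; x₁ = 4 − 0.05·32 = 2.4
Step 2: φ′(2.4) = 16; x₂ = 2.4 − 0.05·16 = 1.6
Step 3: φ′(1.6) = 8; x₃ = 1.6 − 0.05·8 = 1.2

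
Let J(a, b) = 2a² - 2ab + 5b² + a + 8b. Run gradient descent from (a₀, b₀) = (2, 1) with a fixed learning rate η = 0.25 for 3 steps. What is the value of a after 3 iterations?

∇J = (4a - 2b + 1, -2a + 10b + 8)
(a₁, b₁) = (2, 1) − 0.25·(7, 14) = (0.25, -2.5)
(a₂, b₂) = (0.25, -2.5) − 0.25·(7, -17.5) = (-1.5, 1.875)
(a₃, b₃) = (-1.5, 1.875) − 0.25·(-8.75, 29.75) = (0.6875, -5.5625)
a = 0.6875

0.6875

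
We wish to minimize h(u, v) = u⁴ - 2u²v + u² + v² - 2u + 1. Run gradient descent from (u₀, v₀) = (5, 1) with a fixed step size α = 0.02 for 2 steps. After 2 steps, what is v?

∇h = (4u³ - 4uv + 2u - 2, -2u² + 2v)
Step 1: at (5, 1), ∇h = (488, -48) → (5, 1) − 0.02·(488, -48) = (-4.76, 1.96)
Step 2: at (-4.76, 1.96), ∇h = (-405.602304, -41.3952) → (-4.76, 1.96) − 0.02·(-405.602304, -41.3952) = (3.35204608, 2.787904)
v = 2.787904

2.787904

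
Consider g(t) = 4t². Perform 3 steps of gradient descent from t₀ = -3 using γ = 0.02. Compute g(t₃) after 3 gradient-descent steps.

12.646729138176

g′(t) = 8t
Step 1: g′(-3) = -24; t₁ = -3 − 0.02·(-24) = -2.52
Step 2: g′(-2.52) = -20.16; t₂ = -2.52 − 0.02·(-20.16) = -2.1168
Step 3: g′(-2.1168) = -16.9344; t₃ = -2.1168 − 0.02·(-16.9344) = -1.778112
g(-1.778112) = 12.646729138176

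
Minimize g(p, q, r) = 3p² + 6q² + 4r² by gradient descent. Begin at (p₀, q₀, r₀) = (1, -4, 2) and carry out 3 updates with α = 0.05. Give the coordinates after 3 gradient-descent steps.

(0.343, -0.256, 0.432)

∇g = (6p, 12q, 8r)
Step 1: at (1, -4, 2), ∇g = (6, -48, 16) → (1, -4, 2) − 0.05·(6, -48, 16) = (0.7, -1.6, 1.2)
Step 2: at (0.7, -1.6, 1.2), ∇g = (4.2, -19.2, 9.6) → (0.7, -1.6, 1.2) − 0.05·(4.2, -19.2, 9.6) = (0.49, -0.64, 0.72)
Step 3: at (0.49, -0.64, 0.72), ∇g = (2.94, -7.68, 5.76) → (0.49, -0.64, 0.72) − 0.05·(2.94, -7.68, 5.76) = (0.343, -0.256, 0.432)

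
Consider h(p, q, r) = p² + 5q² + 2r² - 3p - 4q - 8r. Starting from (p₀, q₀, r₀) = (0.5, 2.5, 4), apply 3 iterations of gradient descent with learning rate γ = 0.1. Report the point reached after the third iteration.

∇h = (2p - 3, 10q - 4, 4r - 8)
Step 1: at (0.5, 2.5, 4), ∇h = (-2, 21, 8) → (0.5, 2.5, 4) − 0.1·(-2, 21, 8) = (0.7, 0.4, 3.2)
Step 2: at (0.7, 0.4, 3.2), ∇h = (-1.6, 0, 4.8) → (0.7, 0.4, 3.2) − 0.1·(-1.6, 0, 4.8) = (0.86, 0.4, 2.72)
Step 3: at (0.86, 0.4, 2.72), ∇h = (-1.28, 0, 2.88) → (0.86, 0.4, 2.72) − 0.1·(-1.28, 0, 2.88) = (0.988, 0.4, 2.432)

(0.988, 0.4, 2.432)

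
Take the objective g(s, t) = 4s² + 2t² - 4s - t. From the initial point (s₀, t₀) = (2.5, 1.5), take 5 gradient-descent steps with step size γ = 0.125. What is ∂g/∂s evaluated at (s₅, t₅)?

0

∇g = (8s - 4, 4t - 1)
(s₁, t₁) = (2.5, 1.5) − 0.125·(16, 5) = (0.5, 0.875)
(s₂, t₂) = (0.5, 0.875) − 0.125·(0, 2.5) = (0.5, 0.5625)
(s₃, t₃) = (0.5, 0.5625) − 0.125·(0, 1.25) = (0.5, 0.40625)
(s₄, t₄) = (0.5, 0.40625) − 0.125·(0, 0.625) = (0.5, 0.328125)
(s₅, t₅) = (0.5, 0.328125) − 0.125·(0, 0.3125) = (0.5, 0.2890625)
∂g/∂s at (0.5, 0.2890625) = 0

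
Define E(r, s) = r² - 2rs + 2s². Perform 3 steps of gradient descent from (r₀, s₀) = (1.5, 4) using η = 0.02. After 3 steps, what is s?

3.29184

∇E = (2r - 2s, -2r + 4s)
(r₁, s₁) = (1.5, 4) − 0.02·(-5, 13) = (1.6, 3.74)
(r₂, s₂) = (1.6, 3.74) − 0.02·(-4.28, 11.76) = (1.6856, 3.5048)
(r₃, s₃) = (1.6856, 3.5048) − 0.02·(-3.6384, 10.648) = (1.758368, 3.29184)
s = 3.29184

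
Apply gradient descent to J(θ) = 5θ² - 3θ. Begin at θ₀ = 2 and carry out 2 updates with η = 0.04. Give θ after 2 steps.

J′(θ) = 10θ - 3
θ₁ = 2 − 0.04·17 = 1.32
θ₂ = 1.32 − 0.04·10.2 = 0.912

0.912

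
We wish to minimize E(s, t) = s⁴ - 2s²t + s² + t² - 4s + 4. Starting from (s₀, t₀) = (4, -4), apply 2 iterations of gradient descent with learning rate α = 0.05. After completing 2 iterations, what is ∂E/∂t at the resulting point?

-255256.96616832

∇E = (4s³ - 4st + 2s - 4, -2s² + 2t)
Step 1: at (4, -4), ∇E = (324, -40) → (4, -4) − 0.05·(324, -40) = (-12.2, -2)
Step 2: at (-12.2, -2), ∇E = (-7389.392, -301.68) → (-12.2, -2) − 0.05·(-7389.392, -301.68) = (357.2696, 13.084)
∂E/∂t at (357.2696, 13.084) = -255256.96616832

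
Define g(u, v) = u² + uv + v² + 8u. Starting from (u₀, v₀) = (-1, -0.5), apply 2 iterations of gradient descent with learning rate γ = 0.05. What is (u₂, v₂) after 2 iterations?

(-1.5275, -0.29625)

∇g = (2u + v + 8, u + 2v)
(u₁, v₁) = (-1, -0.5) − 0.05·(5.5, -2) = (-1.275, -0.4)
(u₂, v₂) = (-1.275, -0.4) − 0.05·(5.05, -2.075) = (-1.5275, -0.29625)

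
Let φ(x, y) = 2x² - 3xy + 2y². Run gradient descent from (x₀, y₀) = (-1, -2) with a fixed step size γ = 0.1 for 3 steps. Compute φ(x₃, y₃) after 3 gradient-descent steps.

∇φ = (4x - 3y, -3x + 4y)
(x₁, y₁) = (-1, -2) − 0.1·(2, -5) = (-1.2, -1.5)
(x₂, y₂) = (-1.2, -1.5) − 0.1·(-0.3, -2.4) = (-1.17, -1.26)
(x₃, y₃) = (-1.17, -1.26) − 0.1·(-0.9, -1.53) = (-1.08, -1.107)
φ(-1.08, -1.107) = 1.197018

1.197018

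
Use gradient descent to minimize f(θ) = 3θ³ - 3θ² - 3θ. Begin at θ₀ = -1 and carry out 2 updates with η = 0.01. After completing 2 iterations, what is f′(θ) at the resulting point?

19.138870642944

f′(θ) = 9θ² - 6θ - 3
θ₁ = -1 − 0.01·12 = -1.12
θ₂ = -1.12 − 0.01·15.0096 = -1.270096
f′(θ) at (-1.270096) = 19.138870642944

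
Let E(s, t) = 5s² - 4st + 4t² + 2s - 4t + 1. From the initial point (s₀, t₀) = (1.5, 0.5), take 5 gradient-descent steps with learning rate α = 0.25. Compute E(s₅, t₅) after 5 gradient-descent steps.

∇E = (10s - 4t + 2, -4s + 8t - 4)
Step 1: at (1.5, 0.5), ∇E = (15, -6) → (1.5, 0.5) − 0.25·(15, -6) = (-2.25, 2)
Step 2: at (-2.25, 2), ∇E = (-28.5, 21) → (-2.25, 2) − 0.25·(-28.5, 21) = (4.875, -3.25)
Step 3: at (4.875, -3.25), ∇E = (63.75, -49.5) → (4.875, -3.25) − 0.25·(63.75, -49.5) = (-11.0625, 9.125)
Step 4: at (-11.0625, 9.125), ∇E = (-145.125, 113.25) → (-11.0625, 9.125) − 0.25·(-145.125, 113.25) = (25.21875, -19.1875)
Step 5: at (25.21875, -19.1875), ∇E = (330.9375, -258.375) → (25.21875, -19.1875) − 0.25·(330.9375, -258.375) = (-57.515625, 45.40625)
E(-57.515625, 45.40625) = 34937.764892578125

34937.764892578125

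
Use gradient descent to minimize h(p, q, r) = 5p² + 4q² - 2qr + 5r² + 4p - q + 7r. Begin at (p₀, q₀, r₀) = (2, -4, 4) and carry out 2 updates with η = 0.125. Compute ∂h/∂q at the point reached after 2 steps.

∇h = (10p + 4, 8q - 2r - 1, -2q + 10r + 7)
(p₁, q₁, r₁) = (2, -4, 4) − 0.125·(24, -41, 55) = (-1, 1.125, -2.875)
(p₂, q₂, r₂) = (-1, 1.125, -2.875) − 0.125·(-6, 13.75, -24) = (-0.25, -0.59375, 0.125)
∂h/∂q at (-0.25, -0.59375, 0.125) = -6

-6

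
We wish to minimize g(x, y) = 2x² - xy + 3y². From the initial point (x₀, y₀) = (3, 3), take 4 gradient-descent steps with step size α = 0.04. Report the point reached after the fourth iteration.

(1.75967232, 1.26569472)

∇g = (4x - y, -x + 6y)
(x₁, y₁) = (3, 3) − 0.04·(9, 15) = (2.64, 2.4)
(x₂, y₂) = (2.64, 2.4) − 0.04·(8.16, 11.76) = (2.3136, 1.9296)
(x₃, y₃) = (2.3136, 1.9296) − 0.04·(7.3248, 9.264) = (2.020608, 1.55904)
(x₄, y₄) = (2.020608, 1.55904) − 0.04·(6.523392, 7.333632) = (1.75967232, 1.26569472)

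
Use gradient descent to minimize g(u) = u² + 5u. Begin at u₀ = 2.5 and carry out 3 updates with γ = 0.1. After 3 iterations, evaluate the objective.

0.3036

g′(u) = 2u + 5
u₁ = 2.5 − 0.1·10 = 1.5
u₂ = 1.5 − 0.1·8 = 0.7
u₃ = 0.7 − 0.1·6.4 = 0.06
g(0.06) = 0.3036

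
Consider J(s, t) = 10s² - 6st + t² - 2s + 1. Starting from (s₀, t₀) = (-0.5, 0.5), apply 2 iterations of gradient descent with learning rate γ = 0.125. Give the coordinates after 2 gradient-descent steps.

∇J = (20s - 6t - 2, -6s + 2t)
Step 1: at (-0.5, 0.5), ∇J = (-15, 4) → (-0.5, 0.5) − 0.125·(-15, 4) = (1.375, 0)
Step 2: at (1.375, 0), ∇J = (25.5, -8.25) → (1.375, 0) − 0.125·(25.5, -8.25) = (-1.8125, 1.03125)

(-1.8125, 1.03125)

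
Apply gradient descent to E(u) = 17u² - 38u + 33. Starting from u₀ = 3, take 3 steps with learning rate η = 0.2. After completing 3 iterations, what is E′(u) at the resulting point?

E′(u) = 34u - 38
u₁ = 3 − 0.2·64 = -9.8
u₂ = -9.8 − 0.2·(-371.2) = 64.44
u₃ = 64.44 − 0.2·2152.96 = -366.152
E′(u) at (-366.152) = -12487.168

-12487.168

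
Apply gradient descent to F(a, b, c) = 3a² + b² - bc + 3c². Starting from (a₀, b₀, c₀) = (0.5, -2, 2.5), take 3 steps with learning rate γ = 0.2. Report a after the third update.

-0.004

∇F = (6a, 2b - c, -b + 6c)
Step 1: at (0.5, -2, 2.5), ∇F = (3, -6.5, 17) → (0.5, -2, 2.5) − 0.2·(3, -6.5, 17) = (-0.1, -0.7, -0.9)
Step 2: at (-0.1, -0.7, -0.9), ∇F = (-0.6, -0.5, -4.7) → (-0.1, -0.7, -0.9) − 0.2·(-0.6, -0.5, -4.7) = (0.02, -0.6, 0.04)
Step 3: at (0.02, -0.6, 0.04), ∇F = (0.12, -1.24, 0.84) → (0.02, -0.6, 0.04) − 0.2·(0.12, -1.24, 0.84) = (-0.004, -0.352, -0.128)
a = -0.004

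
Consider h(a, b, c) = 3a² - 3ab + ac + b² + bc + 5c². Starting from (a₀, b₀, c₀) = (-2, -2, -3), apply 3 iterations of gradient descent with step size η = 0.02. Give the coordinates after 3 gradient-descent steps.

∇h = (6a - 3b + c, -3a + 2b + c, a + b + 10c)
(a₁, b₁, c₁) = (-2, -2, -3) − 0.02·(-9, -1, -34) = (-1.82, -1.98, -2.32)
(a₂, b₂, c₂) = (-1.82, -1.98, -2.32) − 0.02·(-7.3, -0.82, -27) = (-1.674, -1.9636, -1.78)
(a₃, b₃, c₃) = (-1.674, -1.9636, -1.78) − 0.02·(-5.9332, -0.6852, -21.4376) = (-1.555336, -1.949896, -1.351248)

(-1.555336, -1.949896, -1.351248)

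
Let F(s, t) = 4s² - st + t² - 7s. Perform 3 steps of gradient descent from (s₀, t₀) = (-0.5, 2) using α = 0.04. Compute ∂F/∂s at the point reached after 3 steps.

∇F = (8s - t - 7, -s + 2t)
(s₁, t₁) = (-0.5, 2) − 0.04·(-13, 4.5) = (0.02, 1.82)
(s₂, t₂) = (0.02, 1.82) − 0.04·(-8.66, 3.62) = (0.3664, 1.6752)
(s₃, t₃) = (0.3664, 1.6752) − 0.04·(-5.744, 2.984) = (0.59616, 1.55584)
∂F/∂s at (0.59616, 1.55584) = -3.78656

-3.78656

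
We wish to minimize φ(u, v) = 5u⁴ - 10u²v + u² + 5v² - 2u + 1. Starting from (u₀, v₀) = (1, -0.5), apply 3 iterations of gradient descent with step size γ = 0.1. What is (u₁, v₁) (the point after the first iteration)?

(-2, 1)

∇φ = (20u³ - 20uv + 2u - 2, -10u² + 10v)
Step 1: at (1, -0.5), ∇φ = (30, -15) → (1, -0.5) − 0.1·(30, -15) = (-2, 1)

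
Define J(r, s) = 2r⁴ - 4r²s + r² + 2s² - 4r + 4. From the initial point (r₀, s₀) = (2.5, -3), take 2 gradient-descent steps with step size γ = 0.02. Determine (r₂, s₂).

(-0.35951232, -1.960128)

∇J = (8r³ - 8rs + 2r - 4, -4r² + 4s)
Step 1: at (2.5, -3), ∇J = (186, -37) → (2.5, -3) − 0.02·(186, -37) = (-1.22, -2.26)
Step 2: at (-1.22, -2.26), ∇J = (-43.024384, -14.9936) → (-1.22, -2.26) − 0.02·(-43.024384, -14.9936) = (-0.35951232, -1.960128)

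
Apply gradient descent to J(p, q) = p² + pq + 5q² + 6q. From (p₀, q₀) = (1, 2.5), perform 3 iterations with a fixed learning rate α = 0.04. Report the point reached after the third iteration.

(0.630784, 0.007296)

∇J = (2p + q, p + 10q + 6)
Step 1: at (1, 2.5), ∇J = (4.5, 32) → (1, 2.5) − 0.04·(4.5, 32) = (0.82, 1.22)
Step 2: at (0.82, 1.22), ∇J = (2.86, 19.02) → (0.82, 1.22) − 0.04·(2.86, 19.02) = (0.7056, 0.4592)
Step 3: at (0.7056, 0.4592), ∇J = (1.8704, 11.2976) → (0.7056, 0.4592) − 0.04·(1.8704, 11.2976) = (0.630784, 0.007296)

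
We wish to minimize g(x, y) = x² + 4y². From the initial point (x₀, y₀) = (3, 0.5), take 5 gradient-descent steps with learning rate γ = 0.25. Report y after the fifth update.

∇g = (2x, 8y)
(x₁, y₁) = (3, 0.5) − 0.25·(6, 4) = (1.5, -0.5)
(x₂, y₂) = (1.5, -0.5) − 0.25·(3, -4) = (0.75, 0.5)
(x₃, y₃) = (0.75, 0.5) − 0.25·(1.5, 4) = (0.375, -0.5)
(x₄, y₄) = (0.375, -0.5) − 0.25·(0.75, -4) = (0.1875, 0.5)
(x₅, y₅) = (0.1875, 0.5) − 0.25·(0.375, 4) = (0.09375, -0.5)
y = -0.5

-0.5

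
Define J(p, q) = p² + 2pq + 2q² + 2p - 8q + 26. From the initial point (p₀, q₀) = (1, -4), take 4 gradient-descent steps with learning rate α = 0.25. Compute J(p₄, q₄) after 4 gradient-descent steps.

∇J = (2p + 2q + 2, 2p + 4q - 8)
(p₁, q₁) = (1, -4) − 0.25·(-4, -22) = (2, 1.5)
(p₂, q₂) = (2, 1.5) − 0.25·(9, 2) = (-0.25, 1)
(p₃, q₃) = (-0.25, 1) − 0.25·(3.5, -4.5) = (-1.125, 2.125)
(p₄, q₄) = (-1.125, 2.125) − 0.25·(4, -1.75) = (-2.125, 2.5625)
J(-2.125, 2.5625) = 8.0078125

8.0078125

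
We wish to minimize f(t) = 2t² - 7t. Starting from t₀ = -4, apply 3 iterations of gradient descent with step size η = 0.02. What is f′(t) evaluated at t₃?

f′(t) = 4t - 7
t₁ = -4 − 0.02·(-23) = -3.54
t₂ = -3.54 − 0.02·(-21.16) = -3.1168
t₃ = -3.1168 − 0.02·(-19.4672) = -2.727456
f′(t) at (-2.727456) = -17.909824

-17.909824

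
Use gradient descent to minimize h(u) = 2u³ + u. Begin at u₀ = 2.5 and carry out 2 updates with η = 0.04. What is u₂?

0.698816

h′(u) = 6u² + 1
Step 1: h′(2.5) = 38.5; u₁ = 2.5 − 0.04·38.5 = 0.96
Step 2: h′(0.96) = 6.5296; u₂ = 0.96 − 0.04·6.5296 = 0.698816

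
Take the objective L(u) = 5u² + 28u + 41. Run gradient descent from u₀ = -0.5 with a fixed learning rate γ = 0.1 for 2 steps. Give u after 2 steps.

L′(u) = 10u + 28
u₁ = -0.5 − 0.1·23 = -2.8
u₂ = -2.8 − 0.1·0 = -2.8

-2.8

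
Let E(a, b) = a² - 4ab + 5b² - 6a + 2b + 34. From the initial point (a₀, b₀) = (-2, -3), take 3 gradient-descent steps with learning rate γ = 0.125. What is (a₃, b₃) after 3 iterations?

∇E = (2a - 4b - 6, -4a + 10b + 2)
Step 1: at (-2, -3), ∇E = (2, -20) → (-2, -3) − 0.125·(2, -20) = (-2.25, -0.5)
Step 2: at (-2.25, -0.5), ∇E = (-8.5, 6) → (-2.25, -0.5) − 0.125·(-8.5, 6) = (-1.1875, -1.25)
Step 3: at (-1.1875, -1.25), ∇E = (-3.375, -5.75) → (-1.1875, -1.25) − 0.125·(-3.375, -5.75) = (-0.765625, -0.53125)

(-0.765625, -0.53125)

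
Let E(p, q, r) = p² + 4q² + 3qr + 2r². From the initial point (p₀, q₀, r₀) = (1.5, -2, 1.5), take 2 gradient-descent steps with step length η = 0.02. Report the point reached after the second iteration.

(1.3824, -1.5768, 1.4862)

∇E = (2p, 8q + 3r, 3q + 4r)
Step 1: at (1.5, -2, 1.5), ∇E = (3, -11.5, 0) → (1.5, -2, 1.5) − 0.02·(3, -11.5, 0) = (1.44, -1.77, 1.5)
Step 2: at (1.44, -1.77, 1.5), ∇E = (2.88, -9.66, 0.69) → (1.44, -1.77, 1.5) − 0.02·(2.88, -9.66, 0.69) = (1.3824, -1.5768, 1.4862)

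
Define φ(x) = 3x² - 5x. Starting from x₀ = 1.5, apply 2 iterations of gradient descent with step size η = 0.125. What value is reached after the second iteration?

0.875

φ′(x) = 6x - 5
Step 1: φ′(1.5) = 4; x₁ = 1.5 − 0.125·4 = 1
Step 2: φ′(1) = 1; x₂ = 1 − 0.125·1 = 0.875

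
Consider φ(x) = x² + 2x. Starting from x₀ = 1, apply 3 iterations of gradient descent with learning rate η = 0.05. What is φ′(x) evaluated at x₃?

2.916

φ′(x) = 2x + 2
Step 1: φ′(1) = 4; x₁ = 1 − 0.05·4 = 0.8
Step 2: φ′(0.8) = 3.6; x₂ = 0.8 − 0.05·3.6 = 0.62
Step 3: φ′(0.62) = 3.24; x₃ = 0.62 − 0.05·3.24 = 0.458
φ′(x) at (0.458) = 2.916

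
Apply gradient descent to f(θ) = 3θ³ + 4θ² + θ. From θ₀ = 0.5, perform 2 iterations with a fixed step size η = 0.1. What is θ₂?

-0.1905625

f′(θ) = 9θ² + 8θ + 1
Step 1: f′(0.5) = 7.25; θ₁ = 0.5 − 0.1·7.25 = -0.225
Step 2: f′(-0.225) = -0.344375; θ₂ = -0.225 − 0.1·(-0.344375) = -0.1905625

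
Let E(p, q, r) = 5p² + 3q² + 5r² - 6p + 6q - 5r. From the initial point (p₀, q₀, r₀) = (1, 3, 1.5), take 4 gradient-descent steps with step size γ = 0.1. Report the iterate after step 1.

(0.6, 0.6, 0.5)

∇E = (10p - 6, 6q + 6, 10r - 5)
Step 1: at (1, 3, 1.5), ∇E = (4, 24, 10) → (1, 3, 1.5) − 0.1·(4, 24, 10) = (0.6, 0.6, 0.5)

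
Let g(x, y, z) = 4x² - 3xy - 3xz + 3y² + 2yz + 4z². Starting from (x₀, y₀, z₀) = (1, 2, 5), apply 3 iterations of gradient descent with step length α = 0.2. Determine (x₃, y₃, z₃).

∇g = (8x - 3y - 3z, -3x + 6y + 2z, -3x + 2y + 8z)
(x₁, y₁, z₁) = (1, 2, 5) − 0.2·(-13, 19, 41) = (3.6, -1.8, -3.2)
(x₂, y₂, z₂) = (3.6, -1.8, -3.2) − 0.2·(43.8, -28, -40) = (-5.16, 3.8, 4.8)
(x₃, y₃, z₃) = (-5.16, 3.8, 4.8) − 0.2·(-67.08, 47.88, 61.48) = (8.256, -5.776, -7.496)

(8.256, -5.776, -7.496)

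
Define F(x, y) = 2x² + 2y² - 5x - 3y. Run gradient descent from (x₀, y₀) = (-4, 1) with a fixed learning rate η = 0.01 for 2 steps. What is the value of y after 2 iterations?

∇F = (4x - 5, 4y - 3)
Step 1: at (-4, 1), ∇F = (-21, 1) → (-4, 1) − 0.01·(-21, 1) = (-3.79, 0.99)
Step 2: at (-3.79, 0.99), ∇F = (-20.16, 0.96) → (-3.79, 0.99) − 0.01·(-20.16, 0.96) = (-3.5884, 0.9804)
y = 0.9804

0.9804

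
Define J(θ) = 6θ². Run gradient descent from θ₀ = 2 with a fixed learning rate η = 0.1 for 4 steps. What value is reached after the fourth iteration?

0.0032

J′(θ) = 12θ
Step 1: J′(2) = 24; θ₁ = 2 − 0.1·24 = -0.4
Step 2: J′(-0.4) = -4.8; θ₂ = -0.4 − 0.1·(-4.8) = 0.08
Step 3: J′(0.08) = 0.96; θ₃ = 0.08 − 0.1·0.96 = -0.016
Step 4: J′(-0.016) = -0.192; θ₄ = -0.016 − 0.1·(-0.192) = 0.0032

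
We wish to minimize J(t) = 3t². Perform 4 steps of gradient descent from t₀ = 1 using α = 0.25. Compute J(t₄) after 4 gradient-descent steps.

J′(t) = 6t
Step 1: J′(1) = 6; t₁ = 1 − 0.25·6 = -0.5
Step 2: J′(-0.5) = -3; t₂ = -0.5 − 0.25·(-3) = 0.25
Step 3: J′(0.25) = 1.5; t₃ = 0.25 − 0.25·1.5 = -0.125
Step 4: J′(-0.125) = -0.75; t₄ = -0.125 − 0.25·(-0.75) = 0.0625
J(0.0625) = 0.01171875

0.01171875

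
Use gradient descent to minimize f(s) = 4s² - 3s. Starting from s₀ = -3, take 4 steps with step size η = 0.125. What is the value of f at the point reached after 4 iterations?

f′(s) = 8s - 3
s₁ = -3 − 0.125·(-27) = 0.375
s₂ = 0.375 − 0.125·0 = 0.375
s₃ = 0.375 − 0.125·0 = 0.375
s₄ = 0.375 − 0.125·0 = 0.375
f(0.375) = -0.5625

-0.5625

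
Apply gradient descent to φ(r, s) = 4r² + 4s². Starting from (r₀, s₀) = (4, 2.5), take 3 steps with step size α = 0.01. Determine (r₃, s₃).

∇φ = (8r, 8s)
(r₁, s₁) = (4, 2.5) − 0.01·(32, 20) = (3.68, 2.3)
(r₂, s₂) = (3.68, 2.3) − 0.01·(29.44, 18.4) = (3.3856, 2.116)
(r₃, s₃) = (3.3856, 2.116) − 0.01·(27.0848, 16.928) = (3.114752, 1.94672)

(3.114752, 1.94672)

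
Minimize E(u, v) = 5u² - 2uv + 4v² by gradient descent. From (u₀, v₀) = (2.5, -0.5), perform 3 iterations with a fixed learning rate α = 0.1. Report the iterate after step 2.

(0.08, 0.06)

∇E = (10u - 2v, -2u + 8v)
Step 1: at (2.5, -0.5), ∇E = (26, -9) → (2.5, -0.5) − 0.1·(26, -9) = (-0.1, 0.4)
Step 2: at (-0.1, 0.4), ∇E = (-1.8, 3.4) → (-0.1, 0.4) − 0.1·(-1.8, 3.4) = (0.08, 0.06)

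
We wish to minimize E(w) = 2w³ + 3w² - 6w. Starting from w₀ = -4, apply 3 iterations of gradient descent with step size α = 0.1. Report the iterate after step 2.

-71.056

E′(w) = 6w² + 6w - 6
w₁ = -4 − 0.1·66 = -10.6
w₂ = -10.6 − 0.1·604.56 = -71.056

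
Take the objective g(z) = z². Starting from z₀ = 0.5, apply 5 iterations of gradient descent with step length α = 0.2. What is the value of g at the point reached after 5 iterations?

g′(z) = 2z
Step 1: g′(0.5) = 1; z₁ = 0.5 − 0.2·1 = 0.3
Step 2: g′(0.3) = 0.6; z₂ = 0.3 − 0.2·0.6 = 0.18
Step 3: g′(0.18) = 0.36; z₃ = 0.18 − 0.2·0.36 = 0.108
Step 4: g′(0.108) = 0.216; z₄ = 0.108 − 0.2·0.216 = 0.0648
Step 5: g′(0.0648) = 0.1296; z₅ = 0.0648 − 0.2·0.1296 = 0.03888
g(0.03888) = 0.0015116544

0.0015116544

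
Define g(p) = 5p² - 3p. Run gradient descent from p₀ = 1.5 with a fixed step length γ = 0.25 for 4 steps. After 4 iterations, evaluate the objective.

g′(p) = 10p - 3
p₁ = 1.5 − 0.25·12 = -1.5
p₂ = -1.5 − 0.25·(-18) = 3
p₃ = 3 − 0.25·27 = -3.75
p₄ = -3.75 − 0.25·(-40.5) = 6.375
g(6.375) = 184.078125

184.078125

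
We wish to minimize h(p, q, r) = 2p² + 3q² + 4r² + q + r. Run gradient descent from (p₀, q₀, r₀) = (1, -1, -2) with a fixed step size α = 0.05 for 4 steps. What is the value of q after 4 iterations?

∇h = (4p, 6q + 1, 8r + 1)
Step 1: at (1, -1, -2), ∇h = (4, -5, -15) → (1, -1, -2) − 0.05·(4, -5, -15) = (0.8, -0.75, -1.25)
Step 2: at (0.8, -0.75, -1.25), ∇h = (3.2, -3.5, -9) → (0.8, -0.75, -1.25) − 0.05·(3.2, -3.5, -9) = (0.64, -0.575, -0.8)
Step 3: at (0.64, -0.575, -0.8), ∇h = (2.56, -2.45, -5.4) → (0.64, -0.575, -0.8) − 0.05·(2.56, -2.45, -5.4) = (0.512, -0.4525, -0.53)
Step 4: at (0.512, -0.4525, -0.53), ∇h = (2.048, -1.715, -3.24) → (0.512, -0.4525, -0.53) − 0.05·(2.048, -1.715, -3.24) = (0.4096, -0.36675, -0.368)
q = -0.36675

-0.36675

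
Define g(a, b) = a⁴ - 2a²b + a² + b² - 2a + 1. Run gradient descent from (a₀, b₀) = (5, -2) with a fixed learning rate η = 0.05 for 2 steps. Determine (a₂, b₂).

∇g = (4a³ - 4ab + 2a - 2, -2a² + 2b)
Step 1: at (5, -2), ∇g = (548, -54) → (5, -2) − 0.05·(548, -54) = (-22.4, 0.7)
Step 2: at (-22.4, 0.7), ∇g = (-44941.776, -1002.12) → (-22.4, 0.7) − 0.05·(-44941.776, -1002.12) = (2224.6888, 50.806)

(2224.6888, 50.806)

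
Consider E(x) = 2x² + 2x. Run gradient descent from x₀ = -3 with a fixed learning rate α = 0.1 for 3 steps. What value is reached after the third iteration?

-1.04

E′(x) = 4x + 2
x₁ = -3 − 0.1·(-10) = -2
x₂ = -2 − 0.1·(-6) = -1.4
x₃ = -1.4 − 0.1·(-3.6) = -1.04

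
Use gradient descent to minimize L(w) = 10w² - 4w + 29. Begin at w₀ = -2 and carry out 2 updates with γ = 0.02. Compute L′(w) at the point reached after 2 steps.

-15.84

L′(w) = 20w - 4
w₁ = -2 − 0.02·(-44) = -1.12
w₂ = -1.12 − 0.02·(-26.4) = -0.592
L′(w) at (-0.592) = -15.84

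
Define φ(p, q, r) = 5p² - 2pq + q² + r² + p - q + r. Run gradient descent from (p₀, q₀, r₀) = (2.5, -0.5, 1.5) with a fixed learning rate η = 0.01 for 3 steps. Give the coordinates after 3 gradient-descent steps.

∇φ = (10p - 2q + 1, -2p + 2q - 1, 2r + 1)
(p₁, q₁, r₁) = (2.5, -0.5, 1.5) − 0.01·(27, -7, 4) = (2.23, -0.43, 1.46)
(p₂, q₂, r₂) = (2.23, -0.43, 1.46) − 0.01·(24.16, -6.32, 3.92) = (1.9884, -0.3668, 1.4208)
(p₃, q₃, r₃) = (1.9884, -0.3668, 1.4208) − 0.01·(21.6176, -5.7104, 3.8416) = (1.772224, -0.309696, 1.382384)

(1.772224, -0.309696, 1.382384)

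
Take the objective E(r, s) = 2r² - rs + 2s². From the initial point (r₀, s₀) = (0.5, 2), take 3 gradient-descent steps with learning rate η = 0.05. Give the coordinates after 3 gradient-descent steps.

∇E = (4r - s, -r + 4s)
(r₁, s₁) = (0.5, 2) − 0.05·(0, 7.5) = (0.5, 1.625)
(r₂, s₂) = (0.5, 1.625) − 0.05·(0.375, 6) = (0.48125, 1.325)
(r₃, s₃) = (0.48125, 1.325) − 0.05·(0.6, 4.81875) = (0.45125, 1.0840625)

(0.45125, 1.0840625)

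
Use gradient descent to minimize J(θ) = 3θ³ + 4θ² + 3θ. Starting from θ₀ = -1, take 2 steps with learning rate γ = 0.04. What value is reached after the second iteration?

J′(θ) = 9θ² + 8θ + 3
Step 1: J′(-1) = 4; θ₁ = -1 − 0.04·4 = -1.16
Step 2: J′(-1.16) = 5.8304; θ₂ = -1.16 − 0.04·5.8304 = -1.393216

-1.393216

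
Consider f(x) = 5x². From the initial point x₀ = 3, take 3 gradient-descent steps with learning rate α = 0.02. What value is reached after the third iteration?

f′(x) = 10x
Step 1: f′(3) = 30; x₁ = 3 − 0.02·30 = 2.4
Step 2: f′(2.4) = 24; x₂ = 2.4 − 0.02·24 = 1.92
Step 3: f′(1.92) = 19.2; x₃ = 1.92 − 0.02·19.2 = 1.536

1.536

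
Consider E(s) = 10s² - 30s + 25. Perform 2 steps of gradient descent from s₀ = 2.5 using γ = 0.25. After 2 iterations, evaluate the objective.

E′(s) = 20s - 30
s₁ = 2.5 − 0.25·20 = -2.5
s₂ = -2.5 − 0.25·(-80) = 17.5
E(17.5) = 2562.5

2562.5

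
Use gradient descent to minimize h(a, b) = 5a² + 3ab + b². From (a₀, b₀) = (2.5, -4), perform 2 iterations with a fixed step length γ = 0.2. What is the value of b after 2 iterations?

-2.28

∇h = (10a + 3b, 3a + 2b)
(a₁, b₁) = (2.5, -4) − 0.2·(13, -0.5) = (-0.1, -3.9)
(a₂, b₂) = (-0.1, -3.9) − 0.2·(-12.7, -8.1) = (2.44, -2.28)
b = -2.28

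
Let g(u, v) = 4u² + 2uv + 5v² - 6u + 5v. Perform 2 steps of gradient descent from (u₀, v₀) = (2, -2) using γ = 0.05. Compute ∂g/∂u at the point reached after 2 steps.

∇g = (8u + 2v - 6, 2u + 10v + 5)
Step 1: at (2, -2), ∇g = (6, -11) → (2, -2) − 0.05·(6, -11) = (1.7, -1.45)
Step 2: at (1.7, -1.45), ∇g = (4.7, -6.1) → (1.7, -1.45) − 0.05·(4.7, -6.1) = (1.465, -1.145)
∂g/∂u at (1.465, -1.145) = 3.43

3.43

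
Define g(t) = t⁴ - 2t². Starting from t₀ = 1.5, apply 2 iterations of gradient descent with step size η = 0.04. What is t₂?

g′(t) = 4t³ - 4t
Step 1: g′(1.5) = 7.5; t₁ = 1.5 − 0.04·7.5 = 1.2
Step 2: g′(1.2) = 2.112; t₂ = 1.2 − 0.04·2.112 = 1.11552

1.11552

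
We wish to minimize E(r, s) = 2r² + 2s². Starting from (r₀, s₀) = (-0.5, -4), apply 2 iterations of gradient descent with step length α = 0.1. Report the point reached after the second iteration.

∇E = (4r, 4s)
Step 1: at (-0.5, -4), ∇E = (-2, -16) → (-0.5, -4) − 0.1·(-2, -16) = (-0.3, -2.4)
Step 2: at (-0.3, -2.4), ∇E = (-1.2, -9.6) → (-0.3, -2.4) − 0.1·(-1.2, -9.6) = (-0.18, -1.44)

(-0.18, -1.44)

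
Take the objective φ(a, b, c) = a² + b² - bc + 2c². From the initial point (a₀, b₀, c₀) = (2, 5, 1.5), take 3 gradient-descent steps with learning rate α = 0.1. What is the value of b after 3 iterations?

∇φ = (2a, 2b - c, -b + 4c)
Step 1: at (2, 5, 1.5), ∇φ = (4, 8.5, 1) → (2, 5, 1.5) − 0.1·(4, 8.5, 1) = (1.6, 4.15, 1.4)
Step 2: at (1.6, 4.15, 1.4), ∇φ = (3.2, 6.9, 1.45) → (1.6, 4.15, 1.4) − 0.1·(3.2, 6.9, 1.45) = (1.28, 3.46, 1.255)
Step 3: at (1.28, 3.46, 1.255), ∇φ = (2.56, 5.665, 1.56) → (1.28, 3.46, 1.255) − 0.1·(2.56, 5.665, 1.56) = (1.024, 2.8935, 1.099)
b = 2.8935

2.8935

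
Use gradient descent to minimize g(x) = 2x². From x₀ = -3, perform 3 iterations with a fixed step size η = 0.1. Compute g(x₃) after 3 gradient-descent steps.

0.839808

g′(x) = 4x
x₁ = -3 − 0.1·(-12) = -1.8
x₂ = -1.8 − 0.1·(-7.2) = -1.08
x₃ = -1.08 − 0.1·(-4.32) = -0.648
g(-0.648) = 0.839808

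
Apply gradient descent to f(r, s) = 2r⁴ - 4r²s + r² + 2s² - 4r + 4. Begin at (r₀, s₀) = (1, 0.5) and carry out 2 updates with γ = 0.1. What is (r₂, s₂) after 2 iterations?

(1.0784, 0.676)

∇f = (8r³ - 8rs + 2r - 4, -4r² + 4s)
(r₁, s₁) = (1, 0.5) − 0.1·(2, -2) = (0.8, 0.7)
(r₂, s₂) = (0.8, 0.7) − 0.1·(-2.784, 0.24) = (1.0784, 0.676)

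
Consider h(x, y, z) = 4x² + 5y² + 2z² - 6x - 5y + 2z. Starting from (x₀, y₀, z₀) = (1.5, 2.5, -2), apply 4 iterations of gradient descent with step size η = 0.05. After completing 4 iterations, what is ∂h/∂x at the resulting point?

∇h = (8x - 6, 10y - 5, 4z + 2)
(x₁, y₁, z₁) = (1.5, 2.5, -2) − 0.05·(6, 20, -6) = (1.2, 1.5, -1.7)
(x₂, y₂, z₂) = (1.2, 1.5, -1.7) − 0.05·(3.6, 10, -4.8) = (1.02, 1, -1.46)
(x₃, y₃, z₃) = (1.02, 1, -1.46) − 0.05·(2.16, 5, -3.84) = (0.912, 0.75, -1.268)
(x₄, y₄, z₄) = (0.912, 0.75, -1.268) − 0.05·(1.296, 2.5, -3.072) = (0.8472, 0.625, -1.1144)
∂h/∂x at (0.8472, 0.625, -1.1144) = 0.7776

0.7776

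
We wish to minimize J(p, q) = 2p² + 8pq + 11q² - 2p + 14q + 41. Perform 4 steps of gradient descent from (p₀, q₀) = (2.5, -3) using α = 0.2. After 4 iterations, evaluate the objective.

1685936.57920896

∇J = (4p + 8q - 2, 8p + 22q + 14)
Step 1: at (2.5, -3), ∇J = (-16, -32) → (2.5, -3) − 0.2·(-16, -32) = (5.7, 3.4)
Step 2: at (5.7, 3.4), ∇J = (48, 134.4) → (5.7, 3.4) − 0.2·(48, 134.4) = (-3.9, -23.48)
Step 3: at (-3.9, -23.48), ∇J = (-205.44, -533.76) → (-3.9, -23.48) − 0.2·(-205.44, -533.76) = (37.188, 83.272)
Step 4: at (37.188, 83.272), ∇J = (812.928, 2143.488) → (37.188, 83.272) − 0.2·(812.928, 2143.488) = (-125.3976, -345.4256)
J(-125.3976, -345.4256) = 1685936.57920896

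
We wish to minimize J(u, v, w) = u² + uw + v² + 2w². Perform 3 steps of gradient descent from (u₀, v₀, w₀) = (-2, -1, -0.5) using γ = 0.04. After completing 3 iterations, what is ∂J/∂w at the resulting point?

∇J = (2u + w, 2v, u + 4w)
Step 1: at (-2, -1, -0.5), ∇J = (-4.5, -2, -4) → (-2, -1, -0.5) − 0.04·(-4.5, -2, -4) = (-1.82, -0.92, -0.34)
Step 2: at (-1.82, -0.92, -0.34), ∇J = (-3.98, -1.84, -3.18) → (-1.82, -0.92, -0.34) − 0.04·(-3.98, -1.84, -3.18) = (-1.6608, -0.8464, -0.2128)
Step 3: at (-1.6608, -0.8464, -0.2128), ∇J = (-3.5344, -1.6928, -2.512) → (-1.6608, -0.8464, -0.2128) − 0.04·(-3.5344, -1.6928, -2.512) = (-1.519424, -0.778688, -0.11232)
∂J/∂w at (-1.519424, -0.778688, -0.11232) = -1.968704

-1.968704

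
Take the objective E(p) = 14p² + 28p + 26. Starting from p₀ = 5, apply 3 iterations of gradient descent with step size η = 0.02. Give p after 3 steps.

-0.488896

E′(p) = 28p + 28
Step 1: E′(5) = 168; p₁ = 5 − 0.02·168 = 1.64
Step 2: E′(1.64) = 73.92; p₂ = 1.64 − 0.02·73.92 = 0.1616
Step 3: E′(0.1616) = 32.5248; p₃ = 0.1616 − 0.02·32.5248 = -0.488896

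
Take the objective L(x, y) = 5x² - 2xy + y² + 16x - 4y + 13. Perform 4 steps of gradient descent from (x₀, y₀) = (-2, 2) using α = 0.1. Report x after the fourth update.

∇L = (10x - 2y + 16, -2x + 2y - 4)
(x₁, y₁) = (-2, 2) − 0.1·(-8, 4) = (-1.2, 1.6)
(x₂, y₂) = (-1.2, 1.6) − 0.1·(0.8, 1.6) = (-1.28, 1.44)
(x₃, y₃) = (-1.28, 1.44) − 0.1·(0.32, 1.44) = (-1.312, 1.296)
(x₄, y₄) = (-1.312, 1.296) − 0.1·(0.288, 1.216) = (-1.3408, 1.1744)
x = -1.3408

-1.3408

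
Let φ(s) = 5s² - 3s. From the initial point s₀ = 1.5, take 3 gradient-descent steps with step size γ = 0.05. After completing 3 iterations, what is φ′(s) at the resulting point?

φ′(s) = 10s - 3
Step 1: φ′(1.5) = 12; s₁ = 1.5 − 0.05·12 = 0.9
Step 2: φ′(0.9) = 6; s₂ = 0.9 − 0.05·6 = 0.6
Step 3: φ′(0.6) = 3; s₃ = 0.6 − 0.05·3 = 0.45
φ′(s) at (0.45) = 1.5

1.5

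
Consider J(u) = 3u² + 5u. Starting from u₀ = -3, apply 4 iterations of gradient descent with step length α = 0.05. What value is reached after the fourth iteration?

J′(u) = 6u + 5
u₁ = -3 − 0.05·(-13) = -2.35
u₂ = -2.35 − 0.05·(-9.1) = -1.895
u₃ = -1.895 − 0.05·(-6.37) = -1.5765
u₄ = -1.5765 − 0.05·(-4.459) = -1.35355

-1.35355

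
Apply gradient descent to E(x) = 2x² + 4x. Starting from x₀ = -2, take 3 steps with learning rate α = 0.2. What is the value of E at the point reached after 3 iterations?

E′(x) = 4x + 4
Step 1: E′(-2) = -4; x₁ = -2 − 0.2·(-4) = -1.2
Step 2: E′(-1.2) = -0.8; x₂ = -1.2 − 0.2·(-0.8) = -1.04
Step 3: E′(-1.04) = -0.16; x₃ = -1.04 − 0.2·(-0.16) = -1.008
E(-1.008) = -1.999872

-1.999872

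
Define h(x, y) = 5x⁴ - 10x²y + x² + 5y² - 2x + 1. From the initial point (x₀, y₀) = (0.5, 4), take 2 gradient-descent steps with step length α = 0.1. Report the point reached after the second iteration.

(-158.77075, 18.9225)

∇h = (20x³ - 20xy + 2x - 2, -10x² + 10y)
Step 1: at (0.5, 4), ∇h = (-38.5, 37.5) → (0.5, 4) − 0.1·(-38.5, 37.5) = (4.35, 0.25)
Step 2: at (4.35, 0.25), ∇h = (1631.2075, -186.725) → (4.35, 0.25) − 0.1·(1631.2075, -186.725) = (-158.77075, 18.9225)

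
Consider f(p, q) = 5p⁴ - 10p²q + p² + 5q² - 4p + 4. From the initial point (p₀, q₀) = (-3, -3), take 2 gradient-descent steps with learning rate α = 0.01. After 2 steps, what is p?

-13.1954

∇f = (20p³ - 20pq + 2p - 4, -10p² + 10q)
(p₁, q₁) = (-3, -3) − 0.01·(-730, -120) = (4.3, -1.8)
(p₂, q₂) = (4.3, -1.8) − 0.01·(1749.54, -202.9) = (-13.1954, 0.229)
p = -13.1954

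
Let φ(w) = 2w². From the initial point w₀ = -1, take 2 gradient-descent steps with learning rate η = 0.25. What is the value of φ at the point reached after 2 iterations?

0

φ′(w) = 4w
Step 1: φ′(-1) = -4; w₁ = -1 − 0.25·(-4) = 0
Step 2: φ′(0) = 0; w₂ = 0 − 0.25·0 = 0
φ(0) = 0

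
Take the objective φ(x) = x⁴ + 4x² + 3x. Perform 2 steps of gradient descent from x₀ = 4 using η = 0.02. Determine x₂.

-1.10651456

φ′(x) = 4x³ + 8x + 3
x₁ = 4 − 0.02·291 = -1.82
x₂ = -1.82 − 0.02·(-35.674272) = -1.10651456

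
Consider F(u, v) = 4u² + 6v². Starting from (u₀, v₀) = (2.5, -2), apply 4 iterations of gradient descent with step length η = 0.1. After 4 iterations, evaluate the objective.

∇F = (8u, 12v)
(u₁, v₁) = (2.5, -2) − 0.1·(20, -24) = (0.5, 0.4)
(u₂, v₂) = (0.5, 0.4) − 0.1·(4, 4.8) = (0.1, -0.08)
(u₃, v₃) = (0.1, -0.08) − 0.1·(0.8, -0.96) = (0.02, 0.016)
(u₄, v₄) = (0.02, 0.016) − 0.1·(0.16, 0.192) = (0.004, -0.0032)
F(0.004, -0.0032) = 0.00012544

0.00012544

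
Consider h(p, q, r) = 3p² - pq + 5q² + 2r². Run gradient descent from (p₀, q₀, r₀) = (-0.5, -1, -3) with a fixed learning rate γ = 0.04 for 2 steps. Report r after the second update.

∇h = (6p - q, -p + 10q, 4r)
(p₁, q₁, r₁) = (-0.5, -1, -3) − 0.04·(-2, -9.5, -12) = (-0.42, -0.62, -2.52)
(p₂, q₂, r₂) = (-0.42, -0.62, -2.52) − 0.04·(-1.9, -5.78, -10.08) = (-0.344, -0.3888, -2.1168)
r = -2.1168

-2.1168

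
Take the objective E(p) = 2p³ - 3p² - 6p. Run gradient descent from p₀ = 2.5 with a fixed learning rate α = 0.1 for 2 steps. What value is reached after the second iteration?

1.5265

E′(p) = 6p² - 6p - 6
p₁ = 2.5 − 0.1·16.5 = 0.85
p₂ = 0.85 − 0.1·(-6.765) = 1.5265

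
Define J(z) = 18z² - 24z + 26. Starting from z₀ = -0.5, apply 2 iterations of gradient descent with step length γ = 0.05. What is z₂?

J′(z) = 36z - 24
Step 1: J′(-0.5) = -42; z₁ = -0.5 − 0.05·(-42) = 1.6
Step 2: J′(1.6) = 33.6; z₂ = 1.6 − 0.05·33.6 = -0.08

-0.08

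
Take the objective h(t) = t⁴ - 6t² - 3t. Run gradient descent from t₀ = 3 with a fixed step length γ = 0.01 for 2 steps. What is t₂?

h′(t) = 4t³ - 12t - 3
Step 1: h′(3) = 69; t₁ = 3 − 0.01·69 = 2.31
Step 2: h′(2.31) = 18.585564; t₂ = 2.31 − 0.01·18.585564 = 2.12414436

2.12414436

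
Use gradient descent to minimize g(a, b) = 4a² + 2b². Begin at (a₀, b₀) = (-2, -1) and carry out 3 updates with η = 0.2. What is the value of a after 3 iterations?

0.432

∇g = (8a, 4b)
Step 1: at (-2, -1), ∇g = (-16, -4) → (-2, -1) − 0.2·(-16, -4) = (1.2, -0.2)
Step 2: at (1.2, -0.2), ∇g = (9.6, -0.8) → (1.2, -0.2) − 0.2·(9.6, -0.8) = (-0.72, -0.04)
Step 3: at (-0.72, -0.04), ∇g = (-5.76, -0.16) → (-0.72, -0.04) − 0.2·(-5.76, -0.16) = (0.432, -0.008)
a = 0.432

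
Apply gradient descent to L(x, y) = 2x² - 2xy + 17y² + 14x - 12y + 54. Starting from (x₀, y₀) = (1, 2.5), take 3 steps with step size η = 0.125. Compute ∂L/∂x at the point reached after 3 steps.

∇L = (4x - 2y + 14, -2x + 34y - 12)
Step 1: at (1, 2.5), ∇L = (13, 71) → (1, 2.5) − 0.125·(13, 71) = (-0.625, -6.375)
Step 2: at (-0.625, -6.375), ∇L = (24.25, -227.5) → (-0.625, -6.375) − 0.125·(24.25, -227.5) = (-3.65625, 22.0625)
Step 3: at (-3.65625, 22.0625), ∇L = (-44.75, 745.4375) → (-3.65625, 22.0625) − 0.125·(-44.75, 745.4375) = (1.9375, -71.1171875)
∂L/∂x at (1.9375, -71.1171875) = 163.984375

163.984375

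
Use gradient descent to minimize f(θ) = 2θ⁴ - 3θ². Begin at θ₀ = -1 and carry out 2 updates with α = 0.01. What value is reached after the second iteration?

-0.96350464

f′(θ) = 8θ³ - 6θ
Step 1: f′(-1) = -2; θ₁ = -1 − 0.01·(-2) = -0.98
Step 2: f′(-0.98) = -1.649536; θ₂ = -0.98 − 0.01·(-1.649536) = -0.96350464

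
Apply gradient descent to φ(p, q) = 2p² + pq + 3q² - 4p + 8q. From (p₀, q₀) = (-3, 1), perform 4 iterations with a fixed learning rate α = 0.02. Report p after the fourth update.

∇φ = (4p + q - 4, p + 6q + 8)
(p₁, q₁) = (-3, 1) − 0.02·(-15, 11) = (-2.7, 0.78)
(p₂, q₂) = (-2.7, 0.78) − 0.02·(-14.02, 9.98) = (-2.4196, 0.5804)
(p₃, q₃) = (-2.4196, 0.5804) − 0.02·(-13.098, 9.0628) = (-2.15764, 0.399144)
(p₄, q₄) = (-2.15764, 0.399144) − 0.02·(-12.231416, 8.237224) = (-1.91301168, 0.23439952)
p = -1.91301168

-1.91301168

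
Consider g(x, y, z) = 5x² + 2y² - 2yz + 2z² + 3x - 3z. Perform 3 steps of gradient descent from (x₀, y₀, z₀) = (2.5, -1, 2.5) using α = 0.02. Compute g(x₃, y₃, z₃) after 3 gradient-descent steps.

∇g = (10x + 3, 4y - 2z, -2y + 4z - 3)
Step 1: at (2.5, -1, 2.5), ∇g = (28, -9, 9) → (2.5, -1, 2.5) − 0.02·(28, -9, 9) = (1.94, -0.82, 2.32)
Step 2: at (1.94, -0.82, 2.32), ∇g = (22.4, -7.92, 7.92) → (1.94, -0.82, 2.32) − 0.02·(22.4, -7.92, 7.92) = (1.492, -0.6616, 2.1616)
Step 3: at (1.492, -0.6616, 2.1616), ∇g = (17.92, -6.9696, 6.9696) → (1.492, -0.6616, 2.1616) − 0.02·(17.92, -6.9696, 6.9696) = (1.1336, -0.522208, 2.022208)
g(1.1336, -0.522208, 2.022208) = 14.595499971584

14.595499971584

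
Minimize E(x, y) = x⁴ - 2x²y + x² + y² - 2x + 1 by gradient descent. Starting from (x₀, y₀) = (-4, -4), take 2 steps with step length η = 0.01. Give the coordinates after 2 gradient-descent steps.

∇E = (4x³ - 4xy + 2x - 2, -2x² + 2y)
Step 1: at (-4, -4), ∇E = (-330, -40) → (-4, -4) − 0.01·(-330, -40) = (-0.7, -3.6)
Step 2: at (-0.7, -3.6), ∇E = (-14.852, -8.18) → (-0.7, -3.6) − 0.01·(-14.852, -8.18) = (-0.55148, -3.5182)

(-0.55148, -3.5182)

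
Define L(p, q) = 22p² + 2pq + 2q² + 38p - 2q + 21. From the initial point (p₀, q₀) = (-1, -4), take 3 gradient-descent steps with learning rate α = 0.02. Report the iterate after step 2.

∇L = (44p + 2q + 38, 2p + 4q - 2)
Step 1: at (-1, -4), ∇L = (-14, -20) → (-1, -4) − 0.02·(-14, -20) = (-0.72, -3.6)
Step 2: at (-0.72, -3.6), ∇L = (-0.88, -17.84) → (-0.72, -3.6) − 0.02·(-0.88, -17.84) = (-0.7024, -3.2432)

(-0.7024, -3.2432)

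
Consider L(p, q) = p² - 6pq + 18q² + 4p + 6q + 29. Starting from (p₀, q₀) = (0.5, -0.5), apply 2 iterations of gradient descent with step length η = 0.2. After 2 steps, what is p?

1.54

∇L = (2p - 6q + 4, -6p + 36q + 6)
(p₁, q₁) = (0.5, -0.5) − 0.2·(8, -15) = (-1.1, 2.5)
(p₂, q₂) = (-1.1, 2.5) − 0.2·(-13.2, 102.6) = (1.54, -18.02)
p = 1.54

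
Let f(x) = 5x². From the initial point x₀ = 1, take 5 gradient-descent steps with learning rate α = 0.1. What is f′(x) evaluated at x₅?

f′(x) = 10x
Step 1: f′(1) = 10; x₁ = 1 − 0.1·10 = 0
Step 2: f′(0) = 0; x₂ = 0 − 0.1·0 = 0
Step 3: f′(0) = 0; x₃ = 0 − 0.1·0 = 0
Step 4: f′(0) = 0; x₄ = 0 − 0.1·0 = 0
Step 5: f′(0) = 0; x₅ = 0 − 0.1·0 = 0
f′(x) at (0) = 0

0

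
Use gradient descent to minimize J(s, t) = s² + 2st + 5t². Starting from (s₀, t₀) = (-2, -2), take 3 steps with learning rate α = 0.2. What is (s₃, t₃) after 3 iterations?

∇J = (2s + 2t, 2s + 10t)
(s₁, t₁) = (-2, -2) − 0.2·(-8, -24) = (-0.4, 2.8)
(s₂, t₂) = (-0.4, 2.8) − 0.2·(4.8, 27.2) = (-1.36, -2.64)
(s₃, t₃) = (-1.36, -2.64) − 0.2·(-8, -29.12) = (0.24, 3.184)

(0.24, 3.184)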